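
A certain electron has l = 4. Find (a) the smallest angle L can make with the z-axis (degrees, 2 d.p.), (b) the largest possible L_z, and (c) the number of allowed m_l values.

cos θ_min = 4/√20, so θ_min ≈ 26.57°.
L_z,max = lℏ = 4ℏ.
There are 2l+1 = 9 values of m_l.

θ_min ≈ 26.57°; L_z,max = 4ℏ; 9 values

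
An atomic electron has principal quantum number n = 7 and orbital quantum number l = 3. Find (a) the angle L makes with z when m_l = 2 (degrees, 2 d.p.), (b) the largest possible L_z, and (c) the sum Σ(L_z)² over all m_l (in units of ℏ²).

θ(m_l=2) ≈ 54.74°; L_z,max = 3ℏ; Σ(L_z)² = 28 ℏ²

For m_l = 2: cos θ = 2/√12, θ ≈ 54.74°.
L_z,max = lℏ = 3ℏ.
Σ m_l² = 28, so Σ(L_z)² = 28 ℏ².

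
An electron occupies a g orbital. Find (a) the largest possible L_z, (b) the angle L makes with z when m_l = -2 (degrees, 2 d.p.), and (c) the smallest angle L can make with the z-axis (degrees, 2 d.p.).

L_z,max = 4ℏ; θ(m_l=-2) ≈ 116.57°; θ_min ≈ 26.57°

A g state has l = 4.
L_z,max = lℏ = 4ℏ.
For m_l = -2: cos θ = -2/√20, θ ≈ 116.57°.
cos θ_min = 4/√20, so θ_min ≈ 26.57°.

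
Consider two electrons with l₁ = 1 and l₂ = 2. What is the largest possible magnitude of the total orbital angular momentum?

Angular momentum addition gives L = |l₁ − l₂|, …, l₁ + l₂.
So L can be 1, 2, 3.
The largest magnitude corresponds to L = 3: |L_tot| = ℏ√(3·4) = 2√3 ℏ.

|L_tot|_max = 2√3 ℏ ≈ 3.464ℏ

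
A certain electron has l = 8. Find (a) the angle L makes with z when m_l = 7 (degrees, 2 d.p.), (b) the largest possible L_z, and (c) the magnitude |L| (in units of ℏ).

For m_l = 7: cos θ = 7/√72, θ ≈ 34.42°.
L_z,max = lℏ = 8ℏ.
|L| = ℏ√(8·9) = 6√2 ℏ ≈ 8.485ℏ.

θ(m_l=7) ≈ 34.42°; L_z,max = 8ℏ; |L| = 6√2 ℏ ≈ 8.485ℏ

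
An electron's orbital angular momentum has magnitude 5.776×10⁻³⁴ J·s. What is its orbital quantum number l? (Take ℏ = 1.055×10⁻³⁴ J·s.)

In units of ℏ, |L| ≈ 5.475.
l(l+1) ≈ 5.475² ≈ 29.97, so l = 5.

l = 5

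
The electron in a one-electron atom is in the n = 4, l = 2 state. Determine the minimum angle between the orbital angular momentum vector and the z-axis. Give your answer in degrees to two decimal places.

θ_min ≈ 35.26°

|L| = ℏ√(l(l+1)) = √6 ℏ.
The smallest angle corresponds to the largest L_z, i.e. m_l = l = 2, giving L_z = 2ℏ.
cos θ_min = 2/√6, so θ_min ≈ 35.26°.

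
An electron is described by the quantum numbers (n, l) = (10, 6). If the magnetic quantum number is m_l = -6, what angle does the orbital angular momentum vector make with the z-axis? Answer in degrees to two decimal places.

θ ≈ 157.79°

|L| = √(l(l+1)) ℏ = √42 ℏ.
L_z = m_l ℏ = −6ℏ.
cos θ = L_z/|L| = -6/√42, so θ ≈ 157.79°.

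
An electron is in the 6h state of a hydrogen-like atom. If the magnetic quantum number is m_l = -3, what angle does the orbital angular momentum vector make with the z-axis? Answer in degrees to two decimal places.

6h means n = 6, l = 5.
|L| = √(l(l+1)) ℏ = √30 ℏ.
L_z = m_l ℏ = −3ℏ.
cos θ = L_z/|L| = -3/√30, so θ ≈ 123.21°.

θ ≈ 123.21°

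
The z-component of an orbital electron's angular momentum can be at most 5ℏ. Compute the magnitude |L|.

|L| = √30 ℏ ≈ 5.477ℏ

Since max m_l = l, l = 5.
|L| = √(l(l+1)) ℏ = √30 ℏ.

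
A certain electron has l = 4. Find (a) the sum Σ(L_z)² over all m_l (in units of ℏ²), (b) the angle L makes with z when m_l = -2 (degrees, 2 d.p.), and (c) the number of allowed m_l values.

Σ(L_z)² = 60 ℏ²; θ(m_l=-2) ≈ 116.57°; 9 values

Σ m_l² = 60, so Σ(L_z)² = 60 ℏ².
For m_l = -2: cos θ = -2/√20, θ ≈ 116.57°.
There are 2l+1 = 9 values of m_l.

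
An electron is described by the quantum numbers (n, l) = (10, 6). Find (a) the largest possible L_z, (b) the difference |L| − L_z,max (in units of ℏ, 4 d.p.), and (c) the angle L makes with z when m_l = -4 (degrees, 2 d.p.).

L_z,max = 6ℏ; |L|−L_z,max ≈ 0.4807ℏ; θ(m_l=-4) ≈ 128.11°

L_z,max = lℏ = 6ℏ.
|L| − L_z,max = (√42 − 6)ℏ ≈ 0.4807ℏ.
For m_l = -4: cos θ = -4/√42, θ ≈ 128.11°.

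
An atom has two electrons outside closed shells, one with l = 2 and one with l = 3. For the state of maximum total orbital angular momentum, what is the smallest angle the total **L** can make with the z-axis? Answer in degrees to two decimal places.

θ_min ≈ 24.09°

The total orbital quantum number L ranges from |l₁ − l₂| to l₁ + l₂ in integer steps.
Allowed values: L = 1, 2, 3, 4, 5.
The maximum is L = 5, with |L_tot| = ℏ√(5·6) = √30 ℏ.
The minimum angle with z is arccos(5/√30) ≈ 24.09°.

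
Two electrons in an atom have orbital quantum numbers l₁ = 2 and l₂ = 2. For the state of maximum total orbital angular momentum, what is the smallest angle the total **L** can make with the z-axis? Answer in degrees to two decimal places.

By the triangle rule, |l₁ − l₂| ≤ L ≤ l₁ + l₂.
So L can be 0, 1, 2, 3, 4.
The maximum is L = 4, with |L_tot| = ℏ√(4·5) = 2√5 ℏ.
The minimum angle with z is arccos(4/√20) ≈ 26.57°.

θ_min ≈ 26.57°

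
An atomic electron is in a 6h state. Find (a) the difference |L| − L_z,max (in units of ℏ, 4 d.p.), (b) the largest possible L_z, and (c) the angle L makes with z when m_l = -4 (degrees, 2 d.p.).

The 6h subshell has l = 5.
|L| − L_z,max = (√30 − 5)ℏ ≈ 0.4772ℏ.
L_z,max = lℏ = 5ℏ.
For m_l = -4: cos θ = -4/√30, θ ≈ 136.91°.

|L|−L_z,max ≈ 0.4772ℏ; L_z,max = 5ℏ; θ(m_l=-4) ≈ 136.91°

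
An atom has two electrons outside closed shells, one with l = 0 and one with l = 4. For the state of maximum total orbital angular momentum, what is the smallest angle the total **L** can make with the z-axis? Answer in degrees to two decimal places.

θ_min ≈ 26.57°

By the triangle rule, |l₁ − l₂| ≤ L ≤ l₁ + l₂.
L ∈ {4}.
The maximum is L = 4, with |L_tot| = ℏ√(4·5) = 2√5 ℏ.
The minimum angle with z is arccos(4/√20) ≈ 26.57°.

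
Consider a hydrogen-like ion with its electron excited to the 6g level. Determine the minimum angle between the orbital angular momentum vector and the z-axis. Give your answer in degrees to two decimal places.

The 6g level has l = 4.
|L|² = l(l+1)ℏ² = 20ℏ², so |L| = 2√5 ℏ.
The smallest angle corresponds to the largest L_z, i.e. m_l = l = 4, giving L_z = 4ℏ.
cos θ_min = 4/√20, so θ_min ≈ 26.57°.

θ_min ≈ 26.57°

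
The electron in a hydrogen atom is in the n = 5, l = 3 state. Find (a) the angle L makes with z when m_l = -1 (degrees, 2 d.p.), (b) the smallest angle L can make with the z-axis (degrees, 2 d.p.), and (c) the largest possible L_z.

For m_l = -1: cos θ = -1/√12, θ ≈ 106.78°.
cos θ_min = 3/√12, so θ_min ≈ 30.00°.
L_z,max = lℏ = 3ℏ.

θ(m_l=-1) ≈ 106.78°; θ_min ≈ 30.00°; L_z,max = 3ℏ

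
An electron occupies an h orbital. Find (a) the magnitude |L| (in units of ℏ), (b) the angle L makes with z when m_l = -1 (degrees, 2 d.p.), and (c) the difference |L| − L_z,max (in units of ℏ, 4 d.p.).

|L| = √30 ℏ ≈ 5.477ℏ; θ(m_l=-1) ≈ 100.52°; |L|−L_z,max ≈ 0.4772ℏ

For an h orbital, l = 5.
|L| = ℏ√(5·6) = √30 ℏ ≈ 5.477ℏ.
For m_l = -1: cos θ = -1/√30, θ ≈ 100.52°.
|L| − L_z,max = (√30 − 5)ℏ ≈ 0.4772ℏ.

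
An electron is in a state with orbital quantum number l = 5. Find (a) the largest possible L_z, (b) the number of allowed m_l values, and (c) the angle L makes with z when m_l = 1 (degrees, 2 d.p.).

L_z,max = 5ℏ; 11 values; θ(m_l=1) ≈ 79.48°

L_z,max = lℏ = 5ℏ.
There are 2l+1 = 11 values of m_l.
For m_l = 1: cos θ = 1/√30, θ ≈ 79.48°.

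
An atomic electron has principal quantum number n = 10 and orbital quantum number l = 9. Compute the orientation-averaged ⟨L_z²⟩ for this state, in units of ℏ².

m_l ∈ {-9, -8, -7, -6, -5, -4, -3, -2, -1, 0, 1, 2, 3, 4, 5, 6, 7, 8, 9}.
Average of L_z² over 19 states: 570/19 ℏ² = 30 ℏ².

⟨L_z²⟩ = 30 ℏ²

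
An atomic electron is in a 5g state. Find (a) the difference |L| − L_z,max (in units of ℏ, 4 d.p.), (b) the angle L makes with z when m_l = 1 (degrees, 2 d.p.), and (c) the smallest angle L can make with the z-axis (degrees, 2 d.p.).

|L|−L_z,max ≈ 0.4721ℏ; θ(m_l=1) ≈ 77.08°; θ_min ≈ 26.57°

5g means n = 5, l = 4.
|L| − L_z,max = (2√5 − 4)ℏ ≈ 0.4721ℏ.
For m_l = 1: cos θ = 1/√20, θ ≈ 77.08°.
cos θ_min = 4/√20, so θ_min ≈ 26.57°.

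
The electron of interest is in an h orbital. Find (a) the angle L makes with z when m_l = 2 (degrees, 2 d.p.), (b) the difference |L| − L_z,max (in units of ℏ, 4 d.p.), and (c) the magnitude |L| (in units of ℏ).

θ(m_l=2) ≈ 68.58°; |L|−L_z,max ≈ 0.4772ℏ; |L| = √30 ℏ ≈ 5.477ℏ

The letter h corresponds to l = 5.
For m_l = 2: cos θ = 2/√30, θ ≈ 68.58°.
|L| − L_z,max = (√30 − 5)ℏ ≈ 0.4772ℏ.
|L| = ℏ√(5·6) = √30 ℏ ≈ 5.477ℏ.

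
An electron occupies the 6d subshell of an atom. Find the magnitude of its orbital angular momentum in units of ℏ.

|L| = √6 ℏ ≈ 2.449ℏ

6d means n = 6, l = 2.
|L| = ℏ√(l(l+1)) = ℏ√(2·3) = √6 ℏ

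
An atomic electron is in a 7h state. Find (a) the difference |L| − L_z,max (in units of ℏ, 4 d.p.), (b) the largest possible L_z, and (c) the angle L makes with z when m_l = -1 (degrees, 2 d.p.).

The 7h subshell has l = 5.
|L| − L_z,max = (√30 − 5)ℏ ≈ 0.4772ℏ.
L_z,max = lℏ = 5ℏ.
For m_l = -1: cos θ = -1/√30, θ ≈ 100.52°.

|L|−L_z,max ≈ 0.4772ℏ; L_z,max = 5ℏ; θ(m_l=-1) ≈ 100.52°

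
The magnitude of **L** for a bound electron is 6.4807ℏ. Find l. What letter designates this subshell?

(|L|/ℏ)² = l(l+1) = 42.
The positive root is l = 6.

l = 6 (i orbital)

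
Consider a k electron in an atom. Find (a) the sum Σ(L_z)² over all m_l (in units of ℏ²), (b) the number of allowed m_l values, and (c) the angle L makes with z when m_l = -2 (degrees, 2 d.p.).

Σ(L_z)² = 280 ℏ²; 15 values; θ(m_l=-2) ≈ 105.50°

The letter k corresponds to l = 7.
Σ m_l² = 280, so Σ(L_z)² = 280 ℏ².
There are 2l+1 = 15 values of m_l.
For m_l = -2: cos θ = -2/√56, θ ≈ 105.50°.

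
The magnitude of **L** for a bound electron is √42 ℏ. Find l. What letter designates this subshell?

(|L|/ℏ)² = l(l+1) = 42.
The positive root is l = 6.

l = 6 (i orbital)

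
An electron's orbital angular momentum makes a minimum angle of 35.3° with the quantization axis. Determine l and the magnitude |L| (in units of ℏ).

cos²θ_min = l/(l+1) = 0.6661.
Thus l = 0.6661/(1 − 0.6661) ≈ 2.
Then |L| = ℏ√(2·3) = √6 ℏ.

l = 2, |L| = √6 ℏ ≈ 2.449ℏ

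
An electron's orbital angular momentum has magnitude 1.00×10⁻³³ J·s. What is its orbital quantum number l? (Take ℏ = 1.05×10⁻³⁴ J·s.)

l = 9

Dividing by ℏ: |L|/ℏ ≈ 9.524.
(|L|/ℏ)² = l(l+1) ≈ 90.70 ⇒ l = 9.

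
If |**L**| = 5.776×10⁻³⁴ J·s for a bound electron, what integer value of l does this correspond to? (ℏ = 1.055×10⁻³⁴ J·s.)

l = 5

Dividing by ℏ: |L|/ℏ ≈ 5.475.
l(l+1) ≈ 5.475² ≈ 29.97, so l = 5.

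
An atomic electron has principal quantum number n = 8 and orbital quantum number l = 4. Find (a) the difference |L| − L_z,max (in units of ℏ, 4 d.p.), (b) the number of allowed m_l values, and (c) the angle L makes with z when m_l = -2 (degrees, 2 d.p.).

|L|−L_z,max ≈ 0.4721ℏ; 9 values; θ(m_l=-2) ≈ 116.57°

|L| − L_z,max = (2√5 − 4)ℏ ≈ 0.4721ℏ.
There are 2l+1 = 9 values of m_l.
For m_l = -2: cos θ = -2/√20, θ ≈ 116.57°.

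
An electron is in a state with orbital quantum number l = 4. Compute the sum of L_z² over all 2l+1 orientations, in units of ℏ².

Σ(L_z)² = 60 ℏ²

The allowed m_l values are -4, -3, -2, -1, 0, 1, 2, 3, 4.
Σ m_l² = l(l+1)(2l+1)/3 = 4·5·9/3 = 60.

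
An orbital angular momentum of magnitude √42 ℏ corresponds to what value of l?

(|L|/ℏ)² = l(l+1) = 42.
Solving: l = 6.

l = 6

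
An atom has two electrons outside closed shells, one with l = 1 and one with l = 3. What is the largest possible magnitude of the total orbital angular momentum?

|L_tot|_max = 2√5 ℏ ≈ 4.472ℏ

L runs from |1 − 3| = 2 to 1 + 3 = 4.
Allowed values: L = 2, 3, 4.
The largest magnitude corresponds to L = 4: |L_tot| = ℏ√(4·5) = 2√5 ℏ.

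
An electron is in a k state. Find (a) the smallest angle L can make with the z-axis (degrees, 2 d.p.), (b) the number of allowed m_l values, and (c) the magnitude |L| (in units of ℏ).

θ_min ≈ 20.70°; 15 values; |L| = 2√14 ℏ ≈ 7.483ℏ

A k state has l = 7.
cos θ_min = 7/√56, so θ_min ≈ 20.70°.
There are 2l+1 = 15 values of m_l.
|L| = ℏ√(7·8) = 2√14 ℏ ≈ 7.483ℏ.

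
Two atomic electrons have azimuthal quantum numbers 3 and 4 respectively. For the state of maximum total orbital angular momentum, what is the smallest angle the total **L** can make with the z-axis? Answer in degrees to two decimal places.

θ_min ≈ 20.70°

The total orbital quantum number L ranges from |l₁ − l₂| to l₁ + l₂ in integer steps.
L ∈ {1, 2, 3, 4, 5, 6, 7}.
The maximum is L = 7, with |L_tot| = ℏ√(7·8) = 2√14 ℏ.
The minimum angle with z is arccos(7/√56) ≈ 20.70°.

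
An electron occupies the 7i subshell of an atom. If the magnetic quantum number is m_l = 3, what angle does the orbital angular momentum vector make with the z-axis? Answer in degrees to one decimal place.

θ ≈ 62.4°

For 7i, l = 6.
|L| = √(l(l+1)) ℏ = √42 ℏ.
L_z = m_l ℏ = 3ℏ.
cos θ = L_z/|L| = 3/√42, so θ ≈ 62.4°.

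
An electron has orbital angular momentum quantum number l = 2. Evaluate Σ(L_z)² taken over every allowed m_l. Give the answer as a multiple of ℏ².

Σ(L_z)² = 10 ℏ²

m_l ∈ {-2, -1, 0, 1, 2}.
Summing m² from −2 to 2: Σ m_l² = 10.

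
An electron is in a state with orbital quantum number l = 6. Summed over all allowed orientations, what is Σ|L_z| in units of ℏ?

Σ|L_z| = 42 ℏ

The allowed m_l values are -6, -5, -4, -3, -2, -1, 0, 1, 2, 3, 4, 5, 6.
Σ|m_l| = l(l+1) = 42.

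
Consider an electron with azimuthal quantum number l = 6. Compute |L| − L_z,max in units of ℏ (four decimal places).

|L| = √42 ℏ ≈ 6.4807ℏ, while L_z,max = lℏ = 6ℏ.
The difference is (√42 − 6)ℏ ≈ 0.4807ℏ.

|L| − L_z,max ≈ 0.4807ℏ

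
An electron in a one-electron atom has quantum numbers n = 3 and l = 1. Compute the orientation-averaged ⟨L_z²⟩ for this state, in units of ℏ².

m_l runs from −1 to 1, i.e. {-1, 0, 1}.
⟨L_z²⟩ = ℏ²·l(l+1)/3 = 0.6667ℏ².

⟨L_z²⟩ = 0.6667 ℏ²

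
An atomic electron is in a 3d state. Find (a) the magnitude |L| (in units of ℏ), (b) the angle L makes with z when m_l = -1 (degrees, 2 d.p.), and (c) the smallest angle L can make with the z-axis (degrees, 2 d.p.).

For 3d, l = 2.
|L| = ℏ√(2·3) = √6 ℏ ≈ 2.449ℏ.
For m_l = -1: cos θ = -1/√6, θ ≈ 114.09°.
cos θ_min = 2/√6, so θ_min ≈ 35.26°.

|L| = √6 ℏ ≈ 2.449ℏ; θ(m_l=-1) ≈ 114.09°; θ_min ≈ 35.26°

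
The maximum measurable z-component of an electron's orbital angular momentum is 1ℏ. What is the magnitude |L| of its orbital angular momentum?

L_z,max = lℏ, so l = 1.
|L| = √(l(l+1)) ℏ = √2 ℏ.

|L| = √2 ℏ ≈ 1.414ℏ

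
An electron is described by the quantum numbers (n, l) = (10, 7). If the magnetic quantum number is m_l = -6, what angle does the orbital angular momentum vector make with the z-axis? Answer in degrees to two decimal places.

θ ≈ 143.30°

|L|² = l(l+1)ℏ² = 56ℏ², so |L| = 2√14 ℏ.
L_z = m_l ℏ = −6ℏ.
cos θ = L_z/|L| = -6/√56, so θ ≈ 143.30°.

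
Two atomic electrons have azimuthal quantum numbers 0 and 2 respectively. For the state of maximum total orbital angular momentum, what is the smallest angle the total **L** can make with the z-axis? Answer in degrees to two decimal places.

θ_min ≈ 35.26°

Angular momentum addition gives L = |l₁ − l₂|, …, l₁ + l₂.
L ∈ {2}.
The maximum is L = 2, with |L_tot| = ℏ√(2·3) = √6 ℏ.
The minimum angle with z is arccos(2/√6) ≈ 35.26°.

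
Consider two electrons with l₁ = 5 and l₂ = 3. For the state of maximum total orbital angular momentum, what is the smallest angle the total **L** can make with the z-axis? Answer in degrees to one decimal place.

Angular momentum addition gives L = |l₁ − l₂|, …, l₁ + l₂.
L ∈ {2, 3, 4, 5, 6, 7, 8}.
The maximum is L = 8, with |L_tot| = ℏ√(8·9) = 6√2 ℏ.
The minimum angle with z is arccos(8/√72) ≈ 19.5°.

θ_min ≈ 19.5°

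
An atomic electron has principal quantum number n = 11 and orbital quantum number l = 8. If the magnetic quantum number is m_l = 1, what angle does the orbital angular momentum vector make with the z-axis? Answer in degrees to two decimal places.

|L|² = l(l+1)ℏ² = 72ℏ², so |L| = 6√2 ℏ.
L_z = m_l ℏ = 1ℏ.
cos θ = L_z/|L| = 1/√72, so θ ≈ 83.23°.

θ ≈ 83.23°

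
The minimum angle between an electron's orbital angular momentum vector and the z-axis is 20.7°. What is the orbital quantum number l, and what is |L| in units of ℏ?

l = 7, |L| = 2√14 ℏ ≈ 7.483ℏ

cos θ_min = l/√(l(l+1)) = √(l/(l+1)), so l/(l+1) = cos²(20.7°) = 0.8751.
l = cos²θ/sin²θ ≈ 7.
Then |L| = ℏ√(7·8) = 2√14 ℏ.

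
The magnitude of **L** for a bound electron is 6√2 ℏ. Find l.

l = 8

|L| = ℏ√(l(l+1)), so l(l+1) = 72.
The positive root is l = 8.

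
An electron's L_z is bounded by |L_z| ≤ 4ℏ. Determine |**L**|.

|L| = 2√5 ℏ ≈ 4.472ℏ

The maximum L_z equals lℏ, giving l = 4.
Then |L| = ℏ√(4·5) = 2√5 ℏ.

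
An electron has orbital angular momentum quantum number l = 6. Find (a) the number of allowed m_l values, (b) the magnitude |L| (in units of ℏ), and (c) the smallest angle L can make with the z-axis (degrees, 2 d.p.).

There are 2l+1 = 13 values of m_l.
|L| = ℏ√(6·7) = √42 ℏ ≈ 6.481ℏ.
cos θ_min = 6/√42, so θ_min ≈ 22.21°.

13 values; |L| = √42 ℏ ≈ 6.481ℏ; θ_min ≈ 22.21°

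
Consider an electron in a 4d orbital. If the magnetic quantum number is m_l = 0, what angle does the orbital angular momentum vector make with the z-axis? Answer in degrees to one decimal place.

For 4d, l = 2.
|L|² = l(l+1)ℏ² = 6ℏ², so |L| = √6 ℏ.
L_z = m_l ℏ = 0ℏ.
cos θ = L_z/|L| = 0/√6, so θ ≈ 90.0°.

θ ≈ 90.0°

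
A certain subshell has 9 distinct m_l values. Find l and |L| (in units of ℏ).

l = 4, |L| = 2√5 ℏ ≈ 4.472ℏ

9 = 2l + 1, so l = (9−1)/2 = 4.
Then |L| = √(l(l+1)) ℏ = 2√5 ℏ.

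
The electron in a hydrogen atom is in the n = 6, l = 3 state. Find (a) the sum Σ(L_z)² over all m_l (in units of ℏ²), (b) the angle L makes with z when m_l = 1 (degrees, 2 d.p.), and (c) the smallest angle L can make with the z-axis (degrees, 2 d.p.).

Σ m_l² = 28, so Σ(L_z)² = 28 ℏ².
For m_l = 1: cos θ = 1/√12, θ ≈ 73.22°.
cos θ_min = 3/√12, so θ_min ≈ 30.00°.

Σ(L_z)² = 28 ℏ²; θ(m_l=1) ≈ 73.22°; θ_min ≈ 30.00°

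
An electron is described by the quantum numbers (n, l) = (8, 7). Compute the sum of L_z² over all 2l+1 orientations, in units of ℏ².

Σ(L_z)² = 280 ℏ²

m_l ∈ {-7, -6, -5, -4, -3, -2, -1, 0, 1, 2, 3, 4, 5, 6, 7}.
Σ m_l² = 2·(1 + 4 + 9 + 16 + 25 + 36 + 49) = 280.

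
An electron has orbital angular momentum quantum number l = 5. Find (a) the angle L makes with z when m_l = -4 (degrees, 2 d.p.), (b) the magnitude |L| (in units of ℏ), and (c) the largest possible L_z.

θ(m_l=-4) ≈ 136.91°; |L| = √30 ℏ ≈ 5.477ℏ; L_z,max = 5ℏ

For m_l = -4: cos θ = -4/√30, θ ≈ 136.91°.
|L| = ℏ√(5·6) = √30 ℏ ≈ 5.477ℏ.
L_z,max = lℏ = 5ℏ.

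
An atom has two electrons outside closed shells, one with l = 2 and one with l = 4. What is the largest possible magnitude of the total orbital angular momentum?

|L_tot|_max = √42 ℏ ≈ 6.481ℏ

Angular momentum addition gives L = |l₁ − l₂|, …, l₁ + l₂.
L ∈ {2, 3, 4, 5, 6}.
The largest magnitude corresponds to L = 6: |L_tot| = ℏ√(6·7) = √42 ℏ.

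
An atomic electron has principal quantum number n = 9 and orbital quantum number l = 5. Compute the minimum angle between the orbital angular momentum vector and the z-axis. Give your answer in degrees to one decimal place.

θ_min ≈ 24.1°

|L| = √(l(l+1)) ℏ = √30 ℏ.
The smallest angle corresponds to the largest L_z, i.e. m_l = l = 5, giving L_z = 5ℏ.
cos θ_min = 5/√30, so θ_min ≈ 24.1°.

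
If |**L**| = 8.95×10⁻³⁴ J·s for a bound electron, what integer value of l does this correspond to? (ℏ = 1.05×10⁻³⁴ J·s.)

l = 8

In units of ℏ, |L| ≈ 8.524.
Set l(l+1) = 72.66; the integer solution is l = 8.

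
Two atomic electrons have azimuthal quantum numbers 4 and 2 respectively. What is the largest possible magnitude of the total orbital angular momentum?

|L_tot|_max = √42 ℏ ≈ 6.481ℏ

L runs from |4 − 2| = 2 to 4 + 2 = 6.
Allowed values: L = 2, 3, 4, 5, 6.
The largest magnitude corresponds to L = 6: |L_tot| = ℏ√(6·7) = √42 ℏ.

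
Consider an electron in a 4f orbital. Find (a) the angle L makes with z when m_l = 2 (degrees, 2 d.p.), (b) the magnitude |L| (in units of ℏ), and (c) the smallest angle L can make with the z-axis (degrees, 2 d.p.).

The 4f subshell has l = 3.
For m_l = 2: cos θ = 2/√12, θ ≈ 54.74°.
|L| = ℏ√(3·4) = 2√3 ℏ ≈ 3.464ℏ.
cos θ_min = 3/√12, so θ_min ≈ 30.00°.

θ(m_l=2) ≈ 54.74°; |L| = 2√3 ℏ ≈ 3.464ℏ; θ_min ≈ 30.00°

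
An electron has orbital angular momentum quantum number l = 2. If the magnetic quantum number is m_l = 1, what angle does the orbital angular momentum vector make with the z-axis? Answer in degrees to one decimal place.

θ ≈ 65.9°

|L| = ℏ√(l(l+1)) = √6 ℏ.
L_z = m_l ℏ = 1ℏ.
cos θ = L_z/|L| = 1/√6, so θ ≈ 65.9°.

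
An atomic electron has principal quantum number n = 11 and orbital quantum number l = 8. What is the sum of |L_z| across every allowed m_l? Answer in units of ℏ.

m_l ∈ {-8, -7, -6, -5, -4, -3, -2, -1, 0, 1, 2, 3, 4, 5, 6, 7, 8}.
Σ|m_l| = l(l+1) = 72.

Σ|L_z| = 72 ℏ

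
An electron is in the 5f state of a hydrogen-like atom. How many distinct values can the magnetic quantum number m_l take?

5f means n = 5, l = 3.
The number of m_l values is 2l + 1 = 2·3 + 1 = 7.

7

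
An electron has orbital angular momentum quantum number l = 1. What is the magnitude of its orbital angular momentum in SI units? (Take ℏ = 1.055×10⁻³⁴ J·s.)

|L| = ℏ√(l(l+1)) = ℏ√(1·2) = √2 ℏ
Numerically, |L| = 1.414 × (1.055×10⁻³⁴ J·s) = 1.492×10⁻³⁴ J·s.

|L| = 1.492×10⁻³⁴ J·s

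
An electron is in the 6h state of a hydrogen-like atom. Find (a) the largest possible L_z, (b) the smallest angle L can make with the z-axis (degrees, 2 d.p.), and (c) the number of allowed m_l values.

For 6h, l = 5.
L_z,max = lℏ = 5ℏ.
cos θ_min = 5/√30, so θ_min ≈ 24.09°.
There are 2l+1 = 11 values of m_l.

L_z,max = 5ℏ; θ_min ≈ 24.09°; 11 values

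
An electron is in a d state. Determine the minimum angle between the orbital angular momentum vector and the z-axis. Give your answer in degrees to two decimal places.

D corresponds to l = 2.
|L| = √(l(l+1)) ℏ = √6 ℏ.
The smallest angle corresponds to the largest L_z, i.e. m_l = l = 2, giving L_z = 2ℏ.
cos θ_min = 2/√6, so θ_min ≈ 35.26°.

θ_min ≈ 35.26°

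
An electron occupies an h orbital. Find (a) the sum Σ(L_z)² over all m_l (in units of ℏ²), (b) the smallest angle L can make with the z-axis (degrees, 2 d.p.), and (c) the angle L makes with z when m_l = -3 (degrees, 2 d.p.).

The letter h corresponds to l = 5.
Σ m_l² = 110, so Σ(L_z)² = 110 ℏ².
cos θ_min = 5/√30, so θ_min ≈ 24.09°.
For m_l = -3: cos θ = -3/√30, θ ≈ 123.21°.

Σ(L_z)² = 110 ℏ²; θ_min ≈ 24.09°; θ(m_l=-3) ≈ 123.21°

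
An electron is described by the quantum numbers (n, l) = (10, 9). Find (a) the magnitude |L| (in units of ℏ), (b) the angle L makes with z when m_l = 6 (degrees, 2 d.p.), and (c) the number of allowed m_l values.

|L| = 3√10 ℏ ≈ 9.487ℏ; θ(m_l=6) ≈ 50.77°; 19 values

|L| = ℏ√(9·10) = 3√10 ℏ ≈ 9.487ℏ.
For m_l = 6: cos θ = 6/√90, θ ≈ 50.77°.
There are 2l+1 = 19 values of m_l.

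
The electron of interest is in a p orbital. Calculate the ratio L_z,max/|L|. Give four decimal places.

L_z,max/|L| = 0.7071

The letter p corresponds to l = 1.
|L| = √2 ℏ ≈ 1.4142ℏ, while L_z,max = lℏ = 1ℏ.
L_z,max/|L| = 1/√2 = 0.7071.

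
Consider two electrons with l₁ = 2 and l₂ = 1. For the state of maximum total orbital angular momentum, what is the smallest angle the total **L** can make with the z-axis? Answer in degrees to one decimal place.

θ_min ≈ 30.0°

Angular momentum addition gives L = |l₁ − l₂|, …, l₁ + l₂.
Allowed values: L = 1, 2, 3.
The maximum is L = 3, with |L_tot| = ℏ√(3·4) = 2√3 ℏ.
The minimum angle with z is arccos(3/√12) ≈ 30.0°.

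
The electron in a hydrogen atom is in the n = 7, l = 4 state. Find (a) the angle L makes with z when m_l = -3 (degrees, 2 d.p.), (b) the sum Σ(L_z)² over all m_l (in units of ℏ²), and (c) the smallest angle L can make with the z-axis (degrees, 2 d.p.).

θ(m_l=-3) ≈ 132.13°; Σ(L_z)² = 60 ℏ²; θ_min ≈ 26.57°

For m_l = -3: cos θ = -3/√20, θ ≈ 132.13°.
Σ m_l² = 60, so Σ(L_z)² = 60 ℏ².
cos θ_min = 4/√20, so θ_min ≈ 26.57°.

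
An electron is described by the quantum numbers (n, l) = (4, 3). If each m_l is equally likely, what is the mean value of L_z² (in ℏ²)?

The allowed m_l values are -3, -2, -1, 0, 1, 2, 3.
⟨L_z²⟩ = ℏ²·l(l+1)/3 = 4ℏ².

⟨L_z²⟩ = 4 ℏ²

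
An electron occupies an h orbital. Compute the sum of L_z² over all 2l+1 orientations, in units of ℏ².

Σ(L_z)² = 110 ℏ²

An h state has l = 5.
The allowed m_l values are -5, -4, -3, -2, -1, 0, 1, 2, 3, 4, 5.
Summing m² from −5 to 5: Σ m_l² = 110.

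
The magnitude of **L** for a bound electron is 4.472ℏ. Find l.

l = 4

|L| = ℏ√(l(l+1)), so l(l+1) = 20.
Solving: l = 4.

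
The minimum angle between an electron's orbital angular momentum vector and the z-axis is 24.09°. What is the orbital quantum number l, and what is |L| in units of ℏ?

l = 5, |L| = √30 ℏ ≈ 5.477ℏ

cos²θ_min = l/(l+1) = 0.8334.
l = cos²θ/sin²θ ≈ 5.
Then |L| = ℏ√(5·6) = √30 ℏ.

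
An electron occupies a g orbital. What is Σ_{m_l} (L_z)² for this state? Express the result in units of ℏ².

The letter g corresponds to l = 4.
m_l ∈ {-4, -3, -2, -1, 0, 1, 2, 3, 4}.
Summing m² from −4 to 4: Σ m_l² = 60.

Σ(L_z)² = 60 ℏ²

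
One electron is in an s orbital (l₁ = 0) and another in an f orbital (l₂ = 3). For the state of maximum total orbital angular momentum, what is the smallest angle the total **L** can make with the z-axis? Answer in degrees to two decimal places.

L runs from |0 − 3| = 3 to 0 + 3 = 3.
So L can be 3.
The maximum is L = 3, with |L_tot| = ℏ√(3·4) = 2√3 ℏ.
The minimum angle with z is arccos(3/√12) ≈ 30.00°.

θ_min ≈ 30.00°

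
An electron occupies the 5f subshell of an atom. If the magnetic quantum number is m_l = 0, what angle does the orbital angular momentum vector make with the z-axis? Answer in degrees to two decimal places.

θ ≈ 90.00°

The 5f subshell has l = 3.
|L| = ℏ√(l(l+1)) = 2√3 ℏ.
L_z = m_l ℏ = 0ℏ.
cos θ = L_z/|L| = 0/√12, so θ ≈ 90.00°.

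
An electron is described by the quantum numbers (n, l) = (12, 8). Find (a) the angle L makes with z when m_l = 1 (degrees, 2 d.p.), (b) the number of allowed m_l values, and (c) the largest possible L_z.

For m_l = 1: cos θ = 1/√72, θ ≈ 83.23°.
There are 2l+1 = 17 values of m_l.
L_z,max = lℏ = 8ℏ.

θ(m_l=1) ≈ 83.23°; 17 values; L_z,max = 8ℏ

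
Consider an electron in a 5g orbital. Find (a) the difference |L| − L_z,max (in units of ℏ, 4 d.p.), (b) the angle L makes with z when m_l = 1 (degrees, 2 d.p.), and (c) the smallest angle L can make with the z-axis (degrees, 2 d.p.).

5g means n = 5, l = 4.
|L| − L_z,max = (2√5 − 4)ℏ ≈ 0.4721ℏ.
For m_l = 1: cos θ = 1/√20, θ ≈ 77.08°.
cos θ_min = 4/√20, so θ_min ≈ 26.57°.

|L|−L_z,max ≈ 0.4721ℏ; θ(m_l=1) ≈ 77.08°; θ_min ≈ 26.57°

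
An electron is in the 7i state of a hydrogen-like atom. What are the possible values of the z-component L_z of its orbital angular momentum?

For 7i, l = 6.
L_z = m_l ℏ with m_l ranging from −l to +l in integer steps.
For l = 6: m_l ∈ {-6, -5, -4, -3, -2, -1, 0, 1, 2, 3, 4, 5, 6}.

L_z ∈ {−6ℏ, −5ℏ, −4ℏ, −3ℏ, −2ℏ, −ℏ, 0, ℏ, 2ℏ, 3ℏ, 4ℏ, 5ℏ, 6ℏ}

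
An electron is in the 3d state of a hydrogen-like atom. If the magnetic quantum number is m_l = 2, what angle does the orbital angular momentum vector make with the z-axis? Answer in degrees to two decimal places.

The 3d subshell has l = 2.
|L|² = l(l+1)ℏ² = 6ℏ², so |L| = √6 ℏ.
L_z = m_l ℏ = 2ℏ.
cos θ = L_z/|L| = 2/√6, so θ ≈ 35.26°.

θ ≈ 35.26°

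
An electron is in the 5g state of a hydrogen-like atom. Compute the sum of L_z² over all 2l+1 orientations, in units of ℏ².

Σ(L_z)² = 60 ℏ²

The 5g subshell has l = 4.
m_l ∈ {-4, -3, -2, -1, 0, 1, 2, 3, 4}.
Σ m_l² = 2·(1 + 4 + 9 + 16) = 60.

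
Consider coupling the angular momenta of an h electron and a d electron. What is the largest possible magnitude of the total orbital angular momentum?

By the triangle rule, |l₁ − l₂| ≤ L ≤ l₁ + l₂.
Allowed values: L = 3, 4, 5, 6, 7.
The largest magnitude corresponds to L = 7: |L_tot| = ℏ√(7·8) = 2√14 ℏ.

|L_tot|_max = 2√14 ℏ ≈ 7.483ℏ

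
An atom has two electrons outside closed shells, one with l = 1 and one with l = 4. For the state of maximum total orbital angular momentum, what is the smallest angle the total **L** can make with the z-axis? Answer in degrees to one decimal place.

θ_min ≈ 24.1°

The total orbital quantum number L ranges from |l₁ − l₂| to l₁ + l₂ in integer steps.
Allowed values: L = 3, 4, 5.
The maximum is L = 5, with |L_tot| = ℏ√(5·6) = √30 ℏ.
The minimum angle with z is arccos(5/√30) ≈ 24.1°.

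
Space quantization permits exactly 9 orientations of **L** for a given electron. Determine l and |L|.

l = 4, |L| = 2√5 ℏ ≈ 4.472ℏ

Since there are 2l+1 = 9 values of m_l, l = 4.
Then |L| = √(l(l+1)) ℏ = 2√5 ℏ.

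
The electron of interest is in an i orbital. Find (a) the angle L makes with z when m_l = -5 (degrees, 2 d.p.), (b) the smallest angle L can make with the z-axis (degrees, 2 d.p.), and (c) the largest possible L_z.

θ(m_l=-5) ≈ 140.49°; θ_min ≈ 22.21°; L_z,max = 6ℏ

An i state has l = 6.
For m_l = -5: cos θ = -5/√42, θ ≈ 140.49°.
cos θ_min = 6/√42, so θ_min ≈ 22.21°.
L_z,max = lℏ = 6ℏ.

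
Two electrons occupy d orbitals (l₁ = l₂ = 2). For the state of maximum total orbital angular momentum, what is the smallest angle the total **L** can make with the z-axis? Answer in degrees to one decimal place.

θ_min ≈ 26.6°

Angular momentum addition gives L = |l₁ − l₂|, …, l₁ + l₂.
Allowed values: L = 0, 1, 2, 3, 4.
The maximum is L = 4, with |L_tot| = ℏ√(4·5) = 2√5 ℏ.
The minimum angle with z is arccos(4/√20) ≈ 26.6°.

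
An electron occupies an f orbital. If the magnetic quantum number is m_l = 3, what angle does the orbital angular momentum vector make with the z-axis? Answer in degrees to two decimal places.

The letter f corresponds to l = 3.
|L| = √(l(l+1)) ℏ = 2√3 ℏ.
L_z = m_l ℏ = 3ℏ.
cos θ = L_z/|L| = 3/√12, so θ ≈ 30.00°.

θ ≈ 30.00°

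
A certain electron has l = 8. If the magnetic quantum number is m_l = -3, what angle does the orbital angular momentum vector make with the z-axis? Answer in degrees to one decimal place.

θ ≈ 110.7°

|L|² = l(l+1)ℏ² = 72ℏ², so |L| = 6√2 ℏ.
L_z = m_l ℏ = −3ℏ.
cos θ = L_z/|L| = -3/√72, so θ ≈ 110.7°.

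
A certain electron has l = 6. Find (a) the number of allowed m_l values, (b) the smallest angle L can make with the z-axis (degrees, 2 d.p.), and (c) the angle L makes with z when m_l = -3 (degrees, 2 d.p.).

There are 2l+1 = 13 values of m_l.
cos θ_min = 6/√42, so θ_min ≈ 22.21°.
For m_l = -3: cos θ = -3/√42, θ ≈ 117.58°.

13 values; θ_min ≈ 22.21°; θ(m_l=-3) ≈ 117.58°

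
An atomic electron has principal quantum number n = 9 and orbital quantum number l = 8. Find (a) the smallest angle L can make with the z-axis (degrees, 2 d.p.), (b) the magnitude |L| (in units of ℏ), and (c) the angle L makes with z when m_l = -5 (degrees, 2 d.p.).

θ_min ≈ 19.47°; |L| = 6√2 ℏ ≈ 8.485ℏ; θ(m_l=-5) ≈ 126.10°

cos θ_min = 8/√72, so θ_min ≈ 19.47°.
|L| = ℏ√(8·9) = 6√2 ℏ ≈ 8.485ℏ.
For m_l = -5: cos θ = -5/√72, θ ≈ 126.10°.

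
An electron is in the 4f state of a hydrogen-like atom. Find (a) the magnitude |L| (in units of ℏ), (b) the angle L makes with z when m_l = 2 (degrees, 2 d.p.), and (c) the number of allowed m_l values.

4f means n = 4, l = 3.
|L| = ℏ√(3·4) = 2√3 ℏ ≈ 3.464ℏ.
For m_l = 2: cos θ = 2/√12, θ ≈ 54.74°.
There are 2l+1 = 7 values of m_l.

|L| = 2√3 ℏ ≈ 3.464ℏ; θ(m_l=2) ≈ 54.74°; 7 values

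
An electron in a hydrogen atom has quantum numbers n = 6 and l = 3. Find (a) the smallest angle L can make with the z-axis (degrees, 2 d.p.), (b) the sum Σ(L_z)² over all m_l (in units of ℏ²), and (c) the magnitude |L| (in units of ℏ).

cos θ_min = 3/√12, so θ_min ≈ 30.00°.
Σ m_l² = 28, so Σ(L_z)² = 28 ℏ².
|L| = ℏ√(3·4) = 2√3 ℏ ≈ 3.464ℏ.

θ_min ≈ 30.00°; Σ(L_z)² = 28 ℏ²; |L| = 2√3 ℏ ≈ 3.464ℏ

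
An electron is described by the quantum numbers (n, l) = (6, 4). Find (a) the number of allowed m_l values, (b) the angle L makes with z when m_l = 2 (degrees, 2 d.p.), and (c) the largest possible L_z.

9 values; θ(m_l=2) ≈ 63.43°; L_z,max = 4ℏ

There are 2l+1 = 9 values of m_l.
For m_l = 2: cos θ = 2/√20, θ ≈ 63.43°.
L_z,max = lℏ = 4ℏ.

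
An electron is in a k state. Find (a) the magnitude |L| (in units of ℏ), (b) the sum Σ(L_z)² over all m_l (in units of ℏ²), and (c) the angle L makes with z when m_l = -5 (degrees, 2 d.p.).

For a k orbital, l = 7.
|L| = ℏ√(7·8) = 2√14 ℏ ≈ 7.483ℏ.
Σ m_l² = 280, so Σ(L_z)² = 280 ℏ².
For m_l = -5: cos θ = -5/√56, θ ≈ 131.92°.

|L| = 2√14 ℏ ≈ 7.483ℏ; Σ(L_z)² = 280 ℏ²; θ(m_l=-5) ≈ 131.92°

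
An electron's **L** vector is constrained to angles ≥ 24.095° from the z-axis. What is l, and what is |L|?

cos θ_min = l/√(l(l+1)) = √(l/(l+1)), so l/(l+1) = cos²(24.095°) = 0.8333.
Thus l = 0.8333/(1 − 0.8333) ≈ 5.
Then |L| = ℏ√(5·6) = √30 ℏ.

l = 5, |L| = √30 ℏ ≈ 5.477ℏ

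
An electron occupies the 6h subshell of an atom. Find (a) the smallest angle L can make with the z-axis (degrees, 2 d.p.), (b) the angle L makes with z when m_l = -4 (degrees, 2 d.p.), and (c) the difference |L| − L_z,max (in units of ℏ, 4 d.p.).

For 6h, l = 5.
cos θ_min = 5/√30, so θ_min ≈ 24.09°.
For m_l = -4: cos θ = -4/√30, θ ≈ 136.91°.
|L| − L_z,max = (√30 − 5)ℏ ≈ 0.4772ℏ.

θ_min ≈ 24.09°; θ(m_l=-4) ≈ 136.91°; |L|−L_z,max ≈ 0.4772ℏ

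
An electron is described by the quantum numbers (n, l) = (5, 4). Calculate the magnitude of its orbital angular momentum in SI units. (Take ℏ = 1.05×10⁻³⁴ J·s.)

|L| = 4.70×10⁻³⁴ J·s

|L| = ℏ√(l(l+1)) = ℏ√(4·5) = 2√5 ℏ
Numerically, |L| = 4.472 × (1.05×10⁻³⁴ J·s) = 4.70×10⁻³⁴ J·s.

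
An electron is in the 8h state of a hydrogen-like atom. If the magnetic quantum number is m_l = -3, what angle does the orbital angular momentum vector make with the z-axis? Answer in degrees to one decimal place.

θ ≈ 123.2°

8h means n = 8, l = 5.
|L| = ℏ√(l(l+1)) = √30 ℏ.
L_z = m_l ℏ = −3ℏ.
cos θ = L_z/|L| = -3/√30, so θ ≈ 123.2°.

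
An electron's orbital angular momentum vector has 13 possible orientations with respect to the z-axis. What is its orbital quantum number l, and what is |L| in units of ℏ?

l = 6, |L| = √42 ℏ ≈ 6.481ℏ

2l + 1 = 13 ⇒ l = 6.
Then |L| = √(l(l+1)) ℏ = √42 ℏ.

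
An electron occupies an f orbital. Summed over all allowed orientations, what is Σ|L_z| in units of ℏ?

An f state has l = 3.
The allowed m_l values are -3, -2, -1, 0, 1, 2, 3.
Σ|m_l| = l(l+1) = 12.

Σ|L_z| = 12 ℏ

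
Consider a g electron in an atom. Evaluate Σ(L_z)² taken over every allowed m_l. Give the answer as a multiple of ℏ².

The letter g corresponds to l = 4.
The allowed m_l values are -4, -3, -2, -1, 0, 1, 2, 3, 4.
Σ m_l² = 2·(1 + 4 + 9 + 16) = 60.

Σ(L_z)² = 60 ℏ²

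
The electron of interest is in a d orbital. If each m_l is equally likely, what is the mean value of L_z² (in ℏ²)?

A d state has l = 2.
m_l runs from −2 to 2, i.e. {-2, -1, 0, 1, 2}.
⟨L_z²⟩ = ℏ²·l(l+1)/3 = 2ℏ².

⟨L_z²⟩ = 2 ℏ²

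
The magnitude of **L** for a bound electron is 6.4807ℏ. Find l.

(|L|/ℏ)² = l(l+1) = 42.
The positive root is l = 6.

l = 6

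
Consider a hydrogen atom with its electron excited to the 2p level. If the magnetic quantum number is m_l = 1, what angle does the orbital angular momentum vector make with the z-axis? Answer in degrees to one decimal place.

θ ≈ 45.0°

The 2p level has l = 1.
|L| = √(l(l+1)) ℏ = √2 ℏ.
L_z = m_l ℏ = 1ℏ.
cos θ = L_z/|L| = 1/√2, so θ ≈ 45.0°.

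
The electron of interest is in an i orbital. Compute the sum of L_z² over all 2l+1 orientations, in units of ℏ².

The letter i corresponds to l = 6.
m_l runs from −6 to 6, i.e. {-6, -5, -4, -3, -2, -1, 0, 1, 2, 3, 4, 5, 6}.
Summing m² from −6 to 6: Σ m_l² = 182.

Σ(L_z)² = 182 ℏ²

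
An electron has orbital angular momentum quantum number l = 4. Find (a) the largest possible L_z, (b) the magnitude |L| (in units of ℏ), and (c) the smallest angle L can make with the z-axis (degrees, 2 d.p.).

L_z,max = 4ℏ; |L| = 2√5 ℏ ≈ 4.472ℏ; θ_min ≈ 26.57°

L_z,max = lℏ = 4ℏ.
|L| = ℏ√(4·5) = 2√5 ℏ ≈ 4.472ℏ.
cos θ_min = 4/√20, so θ_min ≈ 26.57°.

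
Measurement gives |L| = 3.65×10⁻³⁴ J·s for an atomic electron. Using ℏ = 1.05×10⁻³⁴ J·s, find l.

Dividing by ℏ: |L|/ℏ ≈ 3.476.
Set l(l+1) = 12.08; the integer solution is l = 3.

l = 3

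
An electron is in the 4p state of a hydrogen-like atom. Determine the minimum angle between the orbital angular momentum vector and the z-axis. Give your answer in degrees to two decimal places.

For 4p, l = 1.
|L| = ℏ√(l(l+1)) = √2 ℏ.
The smallest angle corresponds to the largest L_z, i.e. m_l = l = 1, giving L_z = 1ℏ.
cos θ_min = 1/√2, so θ_min ≈ 45.00°.

θ_min ≈ 45.00°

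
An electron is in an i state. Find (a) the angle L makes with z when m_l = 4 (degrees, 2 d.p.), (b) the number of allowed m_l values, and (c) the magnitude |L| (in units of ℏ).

For an i orbital, l = 6.
For m_l = 4: cos θ = 4/√42, θ ≈ 51.89°.
There are 2l+1 = 13 values of m_l.
|L| = ℏ√(6·7) = √42 ℏ ≈ 6.481ℏ.

θ(m_l=4) ≈ 51.89°; 13 values; |L| = √42 ℏ ≈ 6.481ℏ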